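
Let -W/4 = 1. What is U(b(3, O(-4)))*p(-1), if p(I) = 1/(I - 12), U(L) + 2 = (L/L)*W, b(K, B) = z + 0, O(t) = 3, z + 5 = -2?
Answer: 6/13 ≈ 0.46154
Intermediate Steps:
z = -7 (z = -5 - 2 = -7)
W = -4 (W = -4*1 = -4)
b(K, B) = -7 (b(K, B) = -7 + 0 = -7)
U(L) = -6 (U(L) = -2 + (L/L)*(-4) = -2 + 1*(-4) = -2 - 4 = -6)
p(I) = 1/(-12 + I)
U(b(3, O(-4)))*p(-1) = -6/(-12 - 1) = -6/(-13) = -6*(-1/13) = 6/13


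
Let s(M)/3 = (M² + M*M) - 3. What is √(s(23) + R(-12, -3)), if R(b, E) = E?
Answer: √3162 ≈ 56.232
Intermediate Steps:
s(M) = -9 + 6*M² (s(M) = 3*((M² + M*M) - 3) = 3*((M² + M²) - 3) = 3*(2*M² - 3) = 3*(-3 + 2*M²) = -9 + 6*M²)
√(s(23) + R(-12, -3)) = √((-9 + 6*23²) - 3) = √((-9 + 6*529) - 3) = √((-9 + 3174) - 3) = √(3165 - 3) = √3162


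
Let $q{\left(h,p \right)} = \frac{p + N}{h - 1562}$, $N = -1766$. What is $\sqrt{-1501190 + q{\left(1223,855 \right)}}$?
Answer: $\frac{i \sqrt{172517947161}}{339} \approx 1225.2 i$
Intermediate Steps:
$q{\left(h,p \right)} = \frac{-1766 + p}{-1562 + h}$ ($q{\left(h,p \right)} = \frac{p - 1766}{h - 1562} = \frac{-1766 + p}{-1562 + h}$)
$\sqrt{-1501190 + q{\left(1223,855 \right)}} = \sqrt{-1501190 + \frac{-1766 + 855}{-1562 + 1223}} = \sqrt{-1501190 + \frac{1}{-339} \left(-911\right)} = \sqrt{-1501190 - - \frac{911}{339}} = \sqrt{-1501190 + \frac{911}{339}} = \sqrt{- \frac{508902499}{339}} = \frac{i \sqrt{172517947161}}{339}$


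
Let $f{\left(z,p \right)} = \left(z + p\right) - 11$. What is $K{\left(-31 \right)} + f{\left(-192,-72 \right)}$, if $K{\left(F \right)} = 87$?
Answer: $-188$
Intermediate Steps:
$f{\left(z,p \right)} = -11 + p + z$ ($f{\left(z,p \right)} = \left(p + z\right) - 11 = -11 + p + z$)
$K{\left(-31 \right)} + f{\left(-192,-72 \right)} = 87 - 275 = -188$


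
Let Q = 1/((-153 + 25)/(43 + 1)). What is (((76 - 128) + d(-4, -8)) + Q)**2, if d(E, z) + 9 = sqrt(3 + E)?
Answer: 3852345/1024 - 1963*I/16 ≈ 3762.1 - 122.69*I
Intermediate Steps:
d(E, z) = -9 + sqrt(3 + E)
Q = -11/32 (Q = 1/(-128/44) = 1/(-128*1/44) = 1/(-32/11) = -11/32 ≈ -0.34375)
(((76 - 128) + d(-4, -8)) + Q)**2 = (((76 - 128) + (-9 + sqrt(3 - 4))) - 11/32)**2 = ((-52 + (-9 + sqrt(-1))) - 11/32)**2 = ((-52 + (-9 + I)) - 11/32)**2 = ((-61 + I) - 11/32)**2 = (-1963/32 + I)**2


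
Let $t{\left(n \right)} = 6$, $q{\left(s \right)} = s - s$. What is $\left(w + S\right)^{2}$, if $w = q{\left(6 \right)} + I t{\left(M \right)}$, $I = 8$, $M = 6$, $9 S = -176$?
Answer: $\frac{65536}{81} \approx 809.09$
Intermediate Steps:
$S = - \frac{176}{9}$ ($S = \frac{1}{9} \left(-176\right) = - \frac{176}{9} \approx -19.556$)
$q{\left(s \right)} = 0$
$w = 48$ ($w = 0 + 8 \cdot 6 = 0 + 48 = 48$)
$\left(w + S\right)^{2} = \left(48 - \frac{176}{9}\right)^{2} = \left(\frac{256}{9}\right)^{2} = \frac{65536}{81}$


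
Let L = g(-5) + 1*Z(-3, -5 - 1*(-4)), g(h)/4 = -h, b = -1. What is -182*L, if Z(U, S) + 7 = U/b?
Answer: -2912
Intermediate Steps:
g(h) = -4*h (g(h) = 4*(-h) = -4*h)
Z(U, S) = -7 - U (Z(U, S) = -7 + U/(-1) = -7 + U*(-1) = -7 - U)
L = 16 (L = -4*(-5) + 1*(-7 - 1*(-3)) = 20 + 1*(-7 + 3) = 20 + 1*(-4) = 20 - 4 = 16)
-182*L = -182*16 = -2912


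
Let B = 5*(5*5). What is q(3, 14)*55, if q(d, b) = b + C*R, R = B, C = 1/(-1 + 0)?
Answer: -6105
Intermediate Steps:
C = -1 (C = 1/(-1) = -1)
B = 125 (B = 5*25 = 125)
R = 125
q(d, b) = -125 + b (q(d, b) = b - 1*125 = b - 125 = -125 + b)
q(3, 14)*55 = (-125 + 14)*55 = -111*55 = -6105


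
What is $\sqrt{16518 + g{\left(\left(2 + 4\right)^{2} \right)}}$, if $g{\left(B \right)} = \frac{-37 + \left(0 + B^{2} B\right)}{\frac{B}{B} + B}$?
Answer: $\frac{\sqrt{24338045}}{37} \approx 133.33$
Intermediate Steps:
$g{\left(B \right)} = \frac{-37 + B^{3}}{1 + B}$ ($g{\left(B \right)} = \frac{-37 + \left(0 + B^{3}\right)}{1 + B} = \frac{-37 + B^{3}}{1 + B}$)
$\sqrt{16518 + g{\left(\left(2 + 4\right)^{2} \right)}} = \sqrt{16518 + \frac{-37 + \left(\left(2 + 4\right)^{2}\right)^{3}}{1 + \left(2 + 4\right)^{2}}} = \sqrt{16518 + \frac{-37 + \left(6^{2}\right)^{3}}{1 + 6^{2}}} = \sqrt{16518 + \frac{-37 + 36^{3}}{1 + 36}} = \sqrt{16518 + \frac{-37 + 46656}{37}} = \sqrt{16518 + \frac{1}{37} \cdot 46619} = \sqrt{16518 + \frac{46619}{37}} = \sqrt{\frac{657785}{37}} = \frac{\sqrt{24338045}}{37}$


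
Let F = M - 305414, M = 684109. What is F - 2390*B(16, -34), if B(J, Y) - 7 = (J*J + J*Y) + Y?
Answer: 1131545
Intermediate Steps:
B(J, Y) = 7 + Y + J² + J*Y (B(J, Y) = 7 + ((J*J + J*Y) + Y) = 7 + ((J² + J*Y) + Y) = 7 + (Y + J² + J*Y) = 7 + Y + J² + J*Y)
F = 378695 (F = 684109 - 305414 = 378695)
F - 2390*B(16, -34) = 378695 - 2390*(7 - 34 + 16² + 16*(-34)) = 378695 - 2390*(7 - 34 + 256 - 544) = 378695 - 2390*(-315) = 378695 - 1*(-752850) = 378695 + 752850 = 1131545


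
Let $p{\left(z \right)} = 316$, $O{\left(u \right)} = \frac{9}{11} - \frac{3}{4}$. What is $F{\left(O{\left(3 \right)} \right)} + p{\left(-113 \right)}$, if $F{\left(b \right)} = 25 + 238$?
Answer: $579$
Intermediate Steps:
$O{\left(u \right)} = \frac{3}{44}$ ($O{\left(u \right)} = 9 \cdot \frac{1}{11} - \frac{3}{4} = \frac{9}{11} - \frac{3}{4} = \frac{3}{44}$)
$F{\left(b \right)} = 263$
$F{\left(O{\left(3 \right)} \right)} + p{\left(-113 \right)} = 263 + 316 = 579$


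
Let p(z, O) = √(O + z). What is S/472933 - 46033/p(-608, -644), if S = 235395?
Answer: 235395/472933 + 46033*I*√313/626 ≈ 0.49773 + 1301.0*I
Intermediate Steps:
S/472933 - 46033/p(-608, -644) = 235395/472933 - 46033/√(-644 - 608) = 235395*(1/472933) - 46033*(-I*√313/626) = 235395/472933 - 46033*(-I*√313/626) = 235395/472933 - (-46033)*I*√313/626 = 235395/472933 + 46033*I*√313/626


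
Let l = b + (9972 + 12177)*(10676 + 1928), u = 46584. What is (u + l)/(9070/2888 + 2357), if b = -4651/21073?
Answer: 8496274625686916/71817690139 ≈ 1.1830e+5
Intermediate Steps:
b = -4651/21073 (b = -4651*1/21073 = -4651/21073 ≈ -0.22071)
l = 5882865029057/21073 (l = -4651/21073 + (9972 + 12177)*(10676 + 1928) = -4651/21073 + 22149*12604 = -4651/21073 + 279165996 = 5882865029057/21073 ≈ 2.7917e+8)
(u + l)/(9070/2888 + 2357) = (46584 + 5882865029057/21073)/(9070/2888 + 2357) = 5883846693689/(21073*(9070*(1/2888) + 2357)) = 5883846693689/(21073*(4535/1444 + 2357)) = 5883846693689/(21073*(3408043/1444)) = (5883846693689/21073)*(1444/3408043) = 8496274625686916/71817690139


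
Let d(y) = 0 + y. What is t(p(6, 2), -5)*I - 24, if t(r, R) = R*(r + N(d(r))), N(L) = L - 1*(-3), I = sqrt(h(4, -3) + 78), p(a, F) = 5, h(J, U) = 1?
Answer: -24 - 65*sqrt(79) ≈ -601.73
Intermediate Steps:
d(y) = y
I = sqrt(79) (I = sqrt(1 + 78) = sqrt(79) ≈ 8.8882)
N(L) = 3 + L (N(L) = L + 3 = 3 + L)
t(r, R) = R*(3 + 2*r) (t(r, R) = R*(r + (3 + r)) = R*(3 + 2*r))
t(p(6, 2), -5)*I - 24 = (-5*(3 + 2*5))*sqrt(79) - 24 = (-5*(3 + 10))*sqrt(79) - 24 = (-5*13)*sqrt(79) - 24 = -65*sqrt(79) - 24 = -24 - 65*sqrt(79)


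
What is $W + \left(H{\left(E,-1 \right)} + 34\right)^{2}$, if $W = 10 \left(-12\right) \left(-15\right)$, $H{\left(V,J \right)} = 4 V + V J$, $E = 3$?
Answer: $3649$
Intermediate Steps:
$H{\left(V,J \right)} = 4 V + J V$
$W = 1800$ ($W = \left(-120\right) \left(-15\right) = 1800$)
$W + \left(H{\left(E,-1 \right)} + 34\right)^{2} = 1800 + \left(3 \left(4 - 1\right) + 34\right)^{2} = 1800 + \left(3 \cdot 3 + 34\right)^{2} = 1800 + \left(9 + 34\right)^{2} = 1800 + 43^{2} = 1800 + 1849 = 3649$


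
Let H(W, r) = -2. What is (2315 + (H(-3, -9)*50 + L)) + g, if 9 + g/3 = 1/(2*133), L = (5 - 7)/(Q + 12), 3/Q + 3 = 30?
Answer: 63434411/28994 ≈ 2187.8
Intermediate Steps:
Q = 1/9 (Q = 3/(-3 + 30) = 3/27 = 3*(1/27) = 1/9 ≈ 0.11111)
L = -18/109 (L = (5 - 7)/(1/9 + 12) = -2/109/9 = -2*9/109 = -18/109 ≈ -0.16514)
g = -7179/266 (g = -27 + 3/((2*133)) = -27 + 3/266 = -7179/266 ≈ -26.989)
(2315 + (H(-3, -9)*50 + L)) + g = (2315 + (-2*50 - 18/109)) - 7179/266 = (2315 + (-100 - 18/109)) - 7179/266 = (2315 - 10918/109) - 7179/266 = 241417/109 - 7179/266 = 63434411/28994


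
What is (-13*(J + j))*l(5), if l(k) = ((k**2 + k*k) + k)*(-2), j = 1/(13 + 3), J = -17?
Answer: -193765/8 ≈ -24221.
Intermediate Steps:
j = 1/16 ≈ 0.062500
l(k) = -4*k**2 - 2*k (l(k) = ((k**2 + k**2) + k)*(-2) = (2*k**2 + k)*(-2) = (k + 2*k**2)*(-2) = -4*k**2 - 2*k)
(-13*(J + j))*l(5) = (-13*(-17 + 1/16))*(-2*5*(1 + 2*5)) = (-13*(-271/16))*(-2*5*(1 + 10)) = 3523*(-2*5*11)/16 = (3523/16)*(-110) = -193765/8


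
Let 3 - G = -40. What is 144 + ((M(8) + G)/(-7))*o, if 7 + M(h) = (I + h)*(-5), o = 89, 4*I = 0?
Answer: 1364/7 ≈ 194.86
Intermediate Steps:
I = 0 (I = (¼)*0 = 0)
G = 43 (G = 3 - 1*(-40) = 3 + 40 = 43)
M(h) = -7 - 5*h (M(h) = -7 + (0 + h)*(-5) = -7 + h*(-5) = -7 - 5*h)
144 + ((M(8) + G)/(-7))*o = 144 + (((-7 - 5*8) + 43)/(-7))*89 = 144 + (((-7 - 40) + 43)*(-⅐))*89 = 144 + ((-47 + 43)*(-⅐))*89 = 144 - 4*(-⅐)*89 = 144 + (4/7)*89 = 144 + 356/7 = 1364/7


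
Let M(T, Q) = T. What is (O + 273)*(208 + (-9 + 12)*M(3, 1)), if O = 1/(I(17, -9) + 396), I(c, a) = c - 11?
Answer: 23815099/402 ≈ 59242.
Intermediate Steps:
I(c, a) = -11 + c
O = 1/402 (O = 1/((-11 + 17) + 396) = 1/(6 + 396) = 1/402 ≈ 0.0024876)
(O + 273)*(208 + (-9 + 12)*M(3, 1)) = (1/402 + 273)*(208 + (-9 + 12)*3) = 109747*(208 + 3*3)/402 = 109747*(208 + 9)/402 = (109747/402)*217 = 23815099/402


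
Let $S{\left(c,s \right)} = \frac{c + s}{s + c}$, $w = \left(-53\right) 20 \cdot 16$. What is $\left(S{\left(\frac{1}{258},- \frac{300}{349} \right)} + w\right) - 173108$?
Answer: $-190067$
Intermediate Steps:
$w = -16960$ ($w = \left(-1060\right) 16 = -16960$)
$S{\left(c,s \right)} = 1$ ($S{\left(c,s \right)} = \frac{c + s}{c + s} = 1$)
$\left(S{\left(\frac{1}{258},- \frac{300}{349} \right)} + w\right) - 173108 = \left(1 - 16960\right) - 173108 = -16959 - 173108 = -190067$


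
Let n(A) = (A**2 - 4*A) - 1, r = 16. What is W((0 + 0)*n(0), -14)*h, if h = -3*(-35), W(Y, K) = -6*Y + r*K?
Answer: -23520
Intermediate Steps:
n(A) = -1 + A**2 - 4*A
W(Y, K) = -6*Y + 16*K
h = 105
W((0 + 0)*n(0), -14)*h = (-6*(0 + 0)*(-1 + 0**2 - 4*0) + 16*(-14))*105 = (-0*(-1 + 0 + 0) - 224)*105 = (-0*(-1) - 224)*105 = (-6*0 - 224)*105 = (0 - 224)*105 = -224*105 = -23520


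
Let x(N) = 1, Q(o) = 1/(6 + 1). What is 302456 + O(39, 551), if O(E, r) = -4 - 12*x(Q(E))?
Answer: 302440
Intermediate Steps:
Q(o) = 1/7
O(E, r) = -16 (O(E, r) = -4 - 12*1 = -4 - 12 = -16)
302456 + O(39, 551) = 302456 - 16 = 302440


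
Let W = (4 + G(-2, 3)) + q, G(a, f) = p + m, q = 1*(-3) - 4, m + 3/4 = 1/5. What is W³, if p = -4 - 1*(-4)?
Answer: -357911/8000 ≈ -44.739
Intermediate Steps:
m = -11/20 (m = -¾ + 1/5 = -¾ + 1*(⅕) = -¾ + ⅕ = -11/20 ≈ -0.55000)
p = 0 (p = -4 + 4 = 0)
q = -7 (q = -3 - 4 = -7)
G(a, f) = -11/20 (G(a, f) = 0 - 11/20 = -11/20)
W = -71/20 (W = (4 - 11/20) - 7 = 69/20 - 7 = -71/20 ≈ -3.5500)
W³ = (-71/20)³ = -357911/8000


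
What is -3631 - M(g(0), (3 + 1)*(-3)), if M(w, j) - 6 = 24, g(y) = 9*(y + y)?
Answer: -3661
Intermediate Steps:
g(y) = 18*y (g(y) = 9*(2*y) = 18*y)
M(w, j) = 30 (M(w, j) = 6 + 24 = 30)
-3631 - M(g(0), (3 + 1)*(-3)) = -3631 - 1*30 = -3631 - 30 = -3661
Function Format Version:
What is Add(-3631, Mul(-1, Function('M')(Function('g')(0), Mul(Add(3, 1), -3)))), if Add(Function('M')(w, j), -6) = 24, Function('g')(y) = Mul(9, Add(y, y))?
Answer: -3661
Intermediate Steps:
Function('g')(y) = Mul(18, y) (Function('g')(y) = Mul(9, Mul(2, y)) = Mul(18, y))
Function('M')(w, j) = 30 (Function('M')(w, j) = Add(6, 24) = 30)
Add(-3631, Mul(-1, Function('M')(Function('g')(0), Mul(Add(3, 1), -3)))) = Add(-3631, Mul(-1, 30)) = Add(-3631, -30) = -3661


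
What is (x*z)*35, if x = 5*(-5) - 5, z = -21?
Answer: 22050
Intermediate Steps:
x = -30 (x = -25 - 5 = -30)
(x*z)*35 = -30*(-21)*35 = 630*35 = 22050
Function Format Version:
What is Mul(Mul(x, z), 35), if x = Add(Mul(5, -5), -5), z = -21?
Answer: 22050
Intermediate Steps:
x = -30 (x = Add(-25, -5) = -30)
Mul(Mul(x, z), 35) = Mul(Mul(-30, -21), 35) = Mul(630, 35) = 22050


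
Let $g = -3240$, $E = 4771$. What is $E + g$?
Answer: $1531$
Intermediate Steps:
$E + g = 4771 - 3240 = 1531$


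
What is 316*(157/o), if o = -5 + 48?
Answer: 49612/43 ≈ 1153.8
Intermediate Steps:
o = 43
316*(157/o) = 316*(157/43) = 49612/43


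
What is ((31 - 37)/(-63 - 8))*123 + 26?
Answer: 2584/71 ≈ 36.394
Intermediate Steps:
((31 - 37)/(-63 - 8))*123 + 26 = -6/(-71)*123 + 26 = -6*(-1/71)*123 + 26 = (6/71)*123 + 26 = 738/71 + 26 = 2584/71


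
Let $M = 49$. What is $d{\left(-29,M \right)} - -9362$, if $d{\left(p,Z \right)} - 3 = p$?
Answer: $9336$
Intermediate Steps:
$d{\left(p,Z \right)} = 3 + p$
$d{\left(-29,M \right)} - -9362 = \left(3 - 29\right) - -9362 = -26 + 9362 = 9336$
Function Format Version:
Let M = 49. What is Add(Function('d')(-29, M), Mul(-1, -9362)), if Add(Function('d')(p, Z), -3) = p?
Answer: 9336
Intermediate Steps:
Function('d')(p, Z) = Add(3, p)
Add(Function('d')(-29, M), Mul(-1, -9362)) = Add(Add(3, -29), Mul(-1, -9362)) = Add(-26, 9362) = 9336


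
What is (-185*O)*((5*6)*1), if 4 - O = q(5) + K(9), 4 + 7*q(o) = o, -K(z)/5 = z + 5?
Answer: -2869350/7 ≈ -4.0991e+5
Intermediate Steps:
K(z) = -25 - 5*z (K(z) = -5*(z + 5) = -5*(5 + z) = -25 - 5*z)
q(o) = -4/7 + o/7
O = 517/7 (O = 4 - ((-4/7 + (⅐)*5) + (-25 - 5*9)) = 4 - ((-4/7 + 5/7) + (-25 - 45)) = 4 - (⅐ - 70) = 4 - 1*(-489/7) = 4 + 489/7 = 517/7 ≈ 73.857)
(-185*O)*((5*6)*1) = (-185*517/7)*((5*6)*1) = -2869350/7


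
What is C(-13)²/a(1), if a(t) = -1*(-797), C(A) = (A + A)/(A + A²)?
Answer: 1/28692 ≈ 3.4853e-5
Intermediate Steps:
C(A) = 2*A/(A + A²) (C(A) = (2*A)/(A + A²) = 2*A/(A + A²))
a(t) = 797
C(-13)²/a(1) = (2/(1 - 13))²/797 = (2/(-12))²*(1/797) = (2*(-1/12))²*(1/797) = (-⅙)²*(1/797) = (1/36)*(1/797) = 1/28692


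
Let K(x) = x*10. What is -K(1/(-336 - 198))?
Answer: 5/267 ≈ 0.018727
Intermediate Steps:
K(x) = 10*x
-K(1/(-336 - 198)) = -10/(-336 - 198) = -10/(-534) = -10*(-1)/534 = -1*(-5/267) = 5/267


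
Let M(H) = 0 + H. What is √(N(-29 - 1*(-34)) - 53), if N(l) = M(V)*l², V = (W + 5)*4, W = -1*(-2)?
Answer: √647 ≈ 25.436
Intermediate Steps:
W = 2
V = 28 (V = (2 + 5)*4 = 7*4 = 28)
M(H) = H
N(l) = 28*l²
√(N(-29 - 1*(-34)) - 53) = √(28*(-29 - 1*(-34))² - 53) = √(28*(-29 + 34)² - 53) = √(28*5² - 53) = √(28*25 - 53) = √(700 - 53) = √647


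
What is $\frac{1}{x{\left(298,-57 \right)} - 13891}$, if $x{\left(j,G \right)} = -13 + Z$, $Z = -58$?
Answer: $- \frac{1}{13962} \approx -7.1623 \cdot 10^{-5}$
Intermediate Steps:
$x{\left(j,G \right)} = -71$ ($x{\left(j,G \right)} = -13 - 58 = -71$)
$\frac{1}{x{\left(298,-57 \right)} - 13891} = \frac{1}{-71 - 13891} = \frac{1}{-13962} = - \frac{1}{13962}$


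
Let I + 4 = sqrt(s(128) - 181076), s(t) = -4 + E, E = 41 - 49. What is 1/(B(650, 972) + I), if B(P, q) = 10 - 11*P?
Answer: -893/6402228 - I*sqrt(11318)/12804456 ≈ -0.00013948 - 8.3085e-6*I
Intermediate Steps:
E = -8
s(t) = -12 (s(t) = -4 - 8 = -12)
I = -4 + 4*I*sqrt(11318) (I = -4 + sqrt(-12 - 181076) = -4 + sqrt(-181088) = -4 + 4*I*sqrt(11318) ≈ -4.0 + 425.54*I)
1/(B(650, 972) + I) = 1/((10 - 11*650) + (-4 + 4*I*sqrt(11318))) = 1/((10 - 7150) + (-4 + 4*I*sqrt(11318))) = 1/(-7140 + (-4 + 4*I*sqrt(11318))) = 1/(-7144 + 4*I*sqrt(11318))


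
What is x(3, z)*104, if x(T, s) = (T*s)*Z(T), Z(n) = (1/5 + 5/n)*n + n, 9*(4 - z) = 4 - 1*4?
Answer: 53664/5 ≈ 10733.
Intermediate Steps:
z = 4 (z = 4 - (4 - 1*4)/9 = 4 - (4 - 4)/9 = 4 - ⅑*0 = 4 + 0 = 4)
Z(n) = n + n*(⅕ + 5/n) (Z(n) = (1*(⅕) + 5/n)*n + n = (⅕ + 5/n)*n + n = n*(⅕ + 5/n) + n = n + n*(⅕ + 5/n))
x(T, s) = T*s*(5 + 6*T/5) (x(T, s) = (T*s)*(5 + 6*T/5) = T*s*(5 + 6*T/5))
x(3, z)*104 = ((⅕)*3*4*(25 + 6*3))*104 = ((⅕)*3*4*(25 + 18))*104 = ((⅕)*3*4*43)*104 = (516/5)*104 = 53664/5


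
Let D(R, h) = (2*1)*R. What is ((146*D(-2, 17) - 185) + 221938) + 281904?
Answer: 503073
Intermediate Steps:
D(R, h) = 2*R
((146*D(-2, 17) - 185) + 221938) + 281904 = ((146*(2*(-2)) - 185) + 221938) + 281904 = ((146*(-4) - 185) + 221938) + 281904 = ((-584 - 185) + 221938) + 281904 = (-769 + 221938) + 281904 = 221169 + 281904 = 503073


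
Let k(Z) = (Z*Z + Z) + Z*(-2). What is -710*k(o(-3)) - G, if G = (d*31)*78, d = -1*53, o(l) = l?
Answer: 119634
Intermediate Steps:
d = -53
k(Z) = Z² - Z (k(Z) = (Z² + Z) - 2*Z = (Z + Z²) - 2*Z = Z² - Z)
G = -128154 (G = -53*31*78 = -1643*78 = -128154)
-710*k(o(-3)) - G = -(-2130)*(-1 - 3) - 1*(-128154) = -(-2130)*(-4) + 128154 = -710*12 + 128154 = -8520 + 128154 = 119634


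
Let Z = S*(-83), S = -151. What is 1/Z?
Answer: 1/12533 ≈ 7.9789e-5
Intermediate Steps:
Z = 12533 (Z = -151*(-83) = 12533)
1/Z = 1/12533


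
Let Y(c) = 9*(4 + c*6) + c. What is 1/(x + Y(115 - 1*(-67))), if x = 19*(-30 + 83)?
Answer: 1/11053 ≈ 9.0473e-5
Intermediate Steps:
x = 1007 (x = 19*53 = 1007)
Y(c) = 36 + 55*c (Y(c) = 9*(4 + 6*c) + c = (36 + 54*c) + c = 36 + 55*c)
1/(x + Y(115 - 1*(-67))) = 1/(1007 + (36 + 55*(115 - 1*(-67)))) = 1/(1007 + (36 + 55*(115 + 67))) = 1/(1007 + (36 + 55*182)) = 1/(1007 + (36 + 10010)) = 1/(1007 + 10046) = 1/11053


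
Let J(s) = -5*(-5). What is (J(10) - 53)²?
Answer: 784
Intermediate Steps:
J(s) = 25
(J(10) - 53)² = (25 - 53)² = (-28)² = 784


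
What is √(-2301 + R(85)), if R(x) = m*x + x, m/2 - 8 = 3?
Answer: I*√346 ≈ 18.601*I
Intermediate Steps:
m = 22 (m = 16 + 2*3 = 16 + 6 = 22)
R(x) = 23*x (R(x) = 22*x + x = 23*x)
√(-2301 + R(85)) = √(-2301 + 23*85) = √(-2301 + 1955) = √(-346) = I*√346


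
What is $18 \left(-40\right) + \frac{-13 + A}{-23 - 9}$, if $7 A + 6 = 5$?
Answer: $- \frac{40297}{56} \approx -719.59$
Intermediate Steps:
$A = - \frac{1}{7}$ ($A = - \frac{6}{7} + \frac{1}{7} \cdot 5 = - \frac{6}{7} + \frac{5}{7} = - \frac{1}{7} \approx -0.14286$)
$18 \left(-40\right) + \frac{-13 + A}{-23 - 9} = 18 \left(-40\right) + \frac{-13 - \frac{1}{7}}{-23 - 9} = -720 - \frac{92}{7 \left(-32\right)} = -720 - - \frac{23}{56} = -720 + \frac{23}{56} = - \frac{40297}{56}$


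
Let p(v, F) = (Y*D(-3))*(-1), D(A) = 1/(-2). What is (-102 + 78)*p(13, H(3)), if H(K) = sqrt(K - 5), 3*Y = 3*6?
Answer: -72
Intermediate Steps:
D(A) = -1/2
Y = 6 (Y = (3*6)/3 = (1/3)*18 = 6)
H(K) = sqrt(-5 + K)
p(v, F) = 3 (p(v, F) = (6*(-1/2))*(-1) = -3*(-1) = 3)
(-102 + 78)*p(13, H(3)) = (-102 + 78)*3 = -24*3 = -72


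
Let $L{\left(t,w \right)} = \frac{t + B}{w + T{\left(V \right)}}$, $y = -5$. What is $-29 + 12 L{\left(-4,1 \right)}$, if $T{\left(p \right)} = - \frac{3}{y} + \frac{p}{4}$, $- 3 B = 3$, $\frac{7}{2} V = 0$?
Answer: $- \frac{133}{2} \approx -66.5$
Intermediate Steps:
$V = 0$ ($V = \frac{2}{7} \cdot 0 = 0$)
$B = -1$ ($B = \left(- \frac{1}{3}\right) 3 = -1$)
$T{\left(p \right)} = \frac{3}{5} + \frac{p}{4}$ ($T{\left(p \right)} = - \frac{3}{-5} + \frac{p}{4} = \left(-3\right) \left(- \frac{1}{5}\right) + p \frac{1}{4} = \frac{3}{5} + \frac{p}{4}$)
$L{\left(t,w \right)} = \frac{-1 + t}{\frac{3}{5} + w}$ ($L{\left(t,w \right)} = \frac{t - 1}{w + \left(\frac{3}{5} + \frac{1}{4} \cdot 0\right)} = \frac{-1 + t}{w + \left(\frac{3}{5} + 0\right)} = \frac{-1 + t}{w + \frac{3}{5}} = \frac{-1 + t}{\frac{3}{5} + w}$)
$-29 + 12 L{\left(-4,1 \right)} = -29 + 12 \frac{5 \left(-1 - 4\right)}{3 + 5 \cdot 1} = -29 + 12 \cdot 5 \frac{1}{3 + 5} \left(-5\right) = -29 + 12 \cdot 5 \cdot \frac{1}{8} \left(-5\right) = -29 + 12 \left(- \frac{25}{8}\right) = -29 - \frac{75}{2} = - \frac{133}{2}$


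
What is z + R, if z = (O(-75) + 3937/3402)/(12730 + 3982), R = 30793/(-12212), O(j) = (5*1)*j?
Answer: -441560874997/173575945872 ≈ -2.5439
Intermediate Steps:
O(j) = 5*j
R = -30793/12212 (R = 30793*(-1/12212) = -30793/12212 ≈ -2.5215)
z = -1271813/56854224 (z = (5*(-75) + 3937/3402)/(12730 + 3982) = (-375 + 3937*(1/3402))/16712 = (-375 + 3937/3402)*(1/16712) = -1271813/3402*1/16712 = -1271813/56854224 ≈ -0.022370)
z + R = -1271813/56854224 - 30793/12212 = -441560874997/173575945872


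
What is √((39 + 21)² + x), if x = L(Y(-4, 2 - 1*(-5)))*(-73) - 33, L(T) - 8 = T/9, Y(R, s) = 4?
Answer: √26555/3 ≈ 54.319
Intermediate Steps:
L(T) = 8 + T/9
x = -5845/9 (x = (8 + (⅑)*4)*(-73) - 33 = (8 + 4/9)*(-73) - 33 = (76/9)*(-73) - 33 = -5548/9 - 33 = -5845/9 ≈ -649.44)
√((39 + 21)² + x) = √((39 + 21)² - 5845/9) = √(60² - 5845/9) = √(3600 - 5845/9) = √(26555/9) = √26555/3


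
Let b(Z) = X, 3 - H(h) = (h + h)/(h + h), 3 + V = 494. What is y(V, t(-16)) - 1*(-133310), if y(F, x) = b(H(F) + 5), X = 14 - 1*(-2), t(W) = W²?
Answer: 133326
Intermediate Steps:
V = 491 (V = -3 + 494 = 491)
H(h) = 2 (H(h) = 3 - (h + h)/(h + h) = 3 - 2*h/(2*h) = 3 - 2*h*1/(2*h) = 3 - 1*1 = 3 - 1 = 2)
X = 16 (X = 14 + 2 = 16)
b(Z) = 16
y(F, x) = 16
y(V, t(-16)) - 1*(-133310) = 16 - 1*(-133310) = 16 + 133310 = 133326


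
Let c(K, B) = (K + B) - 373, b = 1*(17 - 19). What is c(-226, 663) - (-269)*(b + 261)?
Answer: 69735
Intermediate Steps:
b = -2 (b = 1*(-2) = -2)
c(K, B) = -373 + B + K (c(K, B) = (B + K) - 373 = -373 + B + K)
c(-226, 663) - (-269)*(b + 261) = (-373 + 663 - 226) - (-269)*(-2 + 261) = 64 - (-269)*259 = 64 - 1*(-69671) = 64 + 69671 = 69735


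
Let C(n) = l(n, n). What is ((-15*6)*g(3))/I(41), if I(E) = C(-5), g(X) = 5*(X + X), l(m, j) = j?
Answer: 540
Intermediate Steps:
C(n) = n
g(X) = 10*X (g(X) = 5*(2*X) = 10*X)
I(E) = -5
((-15*6)*g(3))/I(41) = ((-15*6)*(10*3))/(-5) = (-3*30*30)*(-⅕) = -90*30*(-⅕) = -2700*(-⅕) = 540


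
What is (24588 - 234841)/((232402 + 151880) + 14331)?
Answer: -210253/398613 ≈ -0.52746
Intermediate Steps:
(24588 - 234841)/((232402 + 151880) + 14331) = -210253/(384282 + 14331) = -210253/398613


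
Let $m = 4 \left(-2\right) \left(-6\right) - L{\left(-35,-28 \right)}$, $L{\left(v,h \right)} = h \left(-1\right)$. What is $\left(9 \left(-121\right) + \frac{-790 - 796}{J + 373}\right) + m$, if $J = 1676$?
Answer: $- \frac{2191967}{2049} \approx -1069.8$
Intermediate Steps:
$L{\left(v,h \right)} = - h$
$m = 20$ ($m = 4 \left(-2\right) \left(-6\right) - \left(-1\right) \left(-28\right) = \left(-8\right) \left(-6\right) - 28 = 48 - 28 = 20$)
$\left(9 \left(-121\right) + \frac{-790 - 796}{J + 373}\right) + m = \left(9 \left(-121\right) + \frac{-790 - 796}{1676 + 373}\right) + 20 = \left(-1089 - \frac{1586}{2049}\right) + 20 = - \frac{2232947}{2049} + 20 = - \frac{2191967}{2049}$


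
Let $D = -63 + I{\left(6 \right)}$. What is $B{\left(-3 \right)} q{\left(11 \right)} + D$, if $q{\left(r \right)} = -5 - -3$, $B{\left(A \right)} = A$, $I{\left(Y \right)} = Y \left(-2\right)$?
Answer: $-69$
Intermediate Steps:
$I{\left(Y \right)} = - 2 Y$
$D = -75$ ($D = -63 - 12 = -75$)
$q{\left(r \right)} = -2$ ($q{\left(r \right)} = -5 + 3 = -2$)
$B{\left(-3 \right)} q{\left(11 \right)} + D = \left(-3\right) \left(-2\right) - 75 = 6 - 75 = -69$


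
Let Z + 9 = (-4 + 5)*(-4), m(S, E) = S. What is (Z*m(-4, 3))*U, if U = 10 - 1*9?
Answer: 52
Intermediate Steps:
U = 1 (U = 10 - 9 = 1)
Z = -13 (Z = -9 + (-4 + 5)*(-4) = -9 + 1*(-4) = -9 - 4 = -13)
(Z*m(-4, 3))*U = -13*(-4)*1 = 52*1 = 52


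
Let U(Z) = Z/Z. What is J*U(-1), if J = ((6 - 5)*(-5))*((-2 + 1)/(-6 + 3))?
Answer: -5/3 ≈ -1.6667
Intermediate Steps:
U(Z) = 1
J = -5/3 (J = (1*(-5))*(-1/(-3)) = -(-5)*(-1)/3 = -5*⅓ = -5/3 ≈ -1.6667)
J*U(-1) = -5/3*1 = -5/3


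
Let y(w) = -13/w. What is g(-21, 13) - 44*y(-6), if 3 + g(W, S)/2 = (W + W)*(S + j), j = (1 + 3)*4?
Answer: -7612/3 ≈ -2537.3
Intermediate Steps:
j = 16 (j = 4*4 = 16)
g(W, S) = -6 + 4*W*(16 + S) (g(W, S) = -6 + 2*((W + W)*(S + 16)) = -6 + 2*((2*W)*(16 + S)) = -6 + 2*(2*W*(16 + S)) = -6 + 4*W*(16 + S))
g(-21, 13) - 44*y(-6) = (-6 + 64*(-21) + 4*13*(-21)) - (-572)/(-6) = (-6 - 1344 - 1092) - (-572)*(-1)/6 = -2442 - 44*13/6 = -2442 - 286/3 = -7612/3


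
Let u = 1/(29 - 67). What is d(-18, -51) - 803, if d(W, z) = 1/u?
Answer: -841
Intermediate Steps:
u = -1/38 (u = 1/(-38) = -1/38 ≈ -0.026316)
d(W, z) = -38 (d(W, z) = 1/(-1/38) = -38)
d(-18, -51) - 803 = -38 - 803 = -841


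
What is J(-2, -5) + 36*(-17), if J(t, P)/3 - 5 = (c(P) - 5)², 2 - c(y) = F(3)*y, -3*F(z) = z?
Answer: -405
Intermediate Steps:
F(z) = -z/3
c(y) = 2 + y (c(y) = 2 - (-⅓*3)*y = 2 - (-1)*y = 2 + y)
J(t, P) = 15 + 3*(-3 + P)² (J(t, P) = 15 + 3*((2 + P) - 5)² = 15 + 3*(-3 + P)²)
J(-2, -5) + 36*(-17) = (15 + 3*(-3 - 5)²) + 36*(-17) = (15 + 3*(-8)²) - 612 = (15 + 3*64) - 612 = (15 + 192) - 612 = 207 - 612 = -405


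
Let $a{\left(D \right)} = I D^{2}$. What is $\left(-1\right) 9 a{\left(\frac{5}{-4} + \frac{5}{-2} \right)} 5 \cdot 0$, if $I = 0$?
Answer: $0$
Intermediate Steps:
$a{\left(D \right)} = 0$ ($a{\left(D \right)} = 0 D^{2} = 0$)
$\left(-1\right) 9 a{\left(\frac{5}{-4} + \frac{5}{-2} \right)} 5 \cdot 0 = \left(-1\right) 9 \cdot 0 \cdot 5 \cdot 0 = \left(-9\right) 0 \cdot 0 = 0 \cdot 0 = 0$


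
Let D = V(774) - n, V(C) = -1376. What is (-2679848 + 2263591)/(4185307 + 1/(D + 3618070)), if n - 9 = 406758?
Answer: -1336154583239/13434529942590 ≈ -0.099457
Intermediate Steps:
n = 406767 (n = 9 + 406758 = 406767)
D = -408143 (D = -1376 - 1*406767 = -1376 - 406767 = -408143)
(-2679848 + 2263591)/(4185307 + 1/(D + 3618070)) = (-2679848 + 2263591)/(4185307 + 1/(-408143 + 3618070)) = -416257/(4185307 + 1/3209927) = -416257/13434529942590/3209927 = -416257*3209927/13434529942590 = -1336154583239/13434529942590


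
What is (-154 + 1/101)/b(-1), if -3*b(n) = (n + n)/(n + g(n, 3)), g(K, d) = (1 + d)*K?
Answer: 233295/202 ≈ 1154.9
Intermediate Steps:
g(K, d) = K*(1 + d)
b(n) = -2/15 (b(n) = -(n + n)/(3*(n + n*(1 + 3))) = -2*n/(3*(n + n*4)) = -2*n/(3*(n + 4*n)) = -2*n/(3*(5*n)) = -2*n*1/(5*n)/3 = -⅓*⅖ = -2/15)
(-154 + 1/101)/b(-1) = (-154 + 1/101)/(-2/15) = (-154 + 1/101)*(-15/2) = -15553/101*(-15/2) = 233295/202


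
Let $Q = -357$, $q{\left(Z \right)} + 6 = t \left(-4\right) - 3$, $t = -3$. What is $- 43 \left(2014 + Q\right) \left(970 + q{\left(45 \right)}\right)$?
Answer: $-69327223$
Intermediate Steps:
$q{\left(Z \right)} = 3$ ($q{\left(Z \right)} = -6 - -9 = -6 + \left(12 - 3\right) = -6 + 9 = 3$)
$- 43 \left(2014 + Q\right) \left(970 + q{\left(45 \right)}\right) = - 43 \left(2014 - 357\right) \left(970 + 3\right) = - 43 \cdot 1657 \cdot 973 = \left(-43\right) 1612261 = -69327223$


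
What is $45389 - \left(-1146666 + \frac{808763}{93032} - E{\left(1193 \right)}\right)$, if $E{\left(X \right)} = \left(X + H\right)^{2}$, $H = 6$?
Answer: $\frac{244641348229}{93032} \approx 2.6296 \cdot 10^{6}$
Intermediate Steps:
$E{\left(X \right)} = \left(6 + X\right)^{2}$ ($E{\left(X \right)} = \left(X + 6\right)^{2} = \left(6 + X\right)^{2}$)
$45389 - \left(-1146666 + \frac{808763}{93032} - E{\left(1193 \right)}\right) = 45389 - \left(-1146666 + \frac{808763}{93032} - \left(6 + 1193\right)^{2}\right) = 45389 + \left(\left(1146666 + 1199^{2}\right) - \frac{808763}{93032}\right) = 45389 + \left(\left(1146666 + 1437601\right) - \frac{808763}{93032}\right) = 45389 + \left(2584267 - \frac{808763}{93032}\right) = 45389 + \frac{240418718781}{93032} = \frac{244641348229}{93032}$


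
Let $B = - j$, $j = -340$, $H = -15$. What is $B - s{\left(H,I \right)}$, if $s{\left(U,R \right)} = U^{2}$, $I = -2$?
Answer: $115$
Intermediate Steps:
$B = 340$ ($B = \left(-1\right) \left(-340\right) = 340$)
$B - s{\left(H,I \right)} = 340 - \left(-15\right)^{2} = 340 - 225 = 115$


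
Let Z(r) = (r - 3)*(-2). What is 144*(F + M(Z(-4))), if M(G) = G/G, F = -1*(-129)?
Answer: 18720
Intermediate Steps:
Z(r) = 6 - 2*r (Z(r) = (-3 + r)*(-2) = 6 - 2*r)
F = 129
M(G) = 1
144*(F + M(Z(-4))) = 144*(129 + 1) = 144*130 = 18720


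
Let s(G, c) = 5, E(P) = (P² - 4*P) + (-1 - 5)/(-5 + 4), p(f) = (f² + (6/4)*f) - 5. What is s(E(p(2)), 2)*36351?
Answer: 181755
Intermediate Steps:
p(f) = -5 + f² + 3*f/2 (p(f) = (f² + (6*(¼))*f) - 5 = (f² + 3*f/2) - 5 = -5 + f² + 3*f/2)
E(P) = 6 + P² - 4*P (E(P) = (P² - 4*P) - 6/(-1) = (P² - 4*P) - 6*(-1) = (P² - 4*P) + 6 = 6 + P² - 4*P)
s(E(p(2)), 2)*36351 = 5*36351 = 181755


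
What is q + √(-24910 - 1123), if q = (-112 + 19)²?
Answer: 8649 + I*√26033 ≈ 8649.0 + 161.35*I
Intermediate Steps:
q = 8649 (q = (-93)² = 8649)
q + √(-24910 - 1123) = 8649 + √(-24910 - 1123) = 8649 + √(-26033) = 8649 + I*√26033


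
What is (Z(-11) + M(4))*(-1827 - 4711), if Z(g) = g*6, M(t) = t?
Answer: 405356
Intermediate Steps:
Z(g) = 6*g
(Z(-11) + M(4))*(-1827 - 4711) = (6*(-11) + 4)*(-1827 - 4711) = (-66 + 4)*(-6538) = -62*(-6538) = 405356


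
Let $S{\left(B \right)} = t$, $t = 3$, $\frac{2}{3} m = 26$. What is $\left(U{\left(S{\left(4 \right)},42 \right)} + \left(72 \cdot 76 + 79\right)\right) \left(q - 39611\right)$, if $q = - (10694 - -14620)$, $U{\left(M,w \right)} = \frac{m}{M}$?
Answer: $-361242700$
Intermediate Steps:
$m = 39$ ($m = \frac{3}{2} \cdot 26 = 39$)
$S{\left(B \right)} = 3$
$U{\left(M,w \right)} = \frac{39}{M}$
$q = -25314$ ($q = - (10694 + 14620) = \left(-1\right) 25314 = -25314$)
$\left(U{\left(S{\left(4 \right)},42 \right)} + \left(72 \cdot 76 + 79\right)\right) \left(q - 39611\right) = \left(\frac{39}{3} + \left(72 \cdot 76 + 79\right)\right) \left(-25314 - 39611\right) = \left(39 \cdot \frac{1}{3} + \left(5472 + 79\right)\right) \left(-64925\right) = \left(13 + 5551\right) \left(-64925\right) = 5564 \left(-64925\right) = -361242700$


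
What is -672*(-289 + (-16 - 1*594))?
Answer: 604128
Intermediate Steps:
-672*(-289 + (-16 - 1*594)) = -672*(-289 + (-16 - 594)) = -672*(-289 - 610) = -672*(-899) = 604128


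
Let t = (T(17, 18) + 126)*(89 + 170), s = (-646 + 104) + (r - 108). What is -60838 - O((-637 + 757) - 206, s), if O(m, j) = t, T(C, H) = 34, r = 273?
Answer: -102278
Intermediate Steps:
s = -377 (s = (-646 + 104) + (273 - 108) = -542 + 165 = -377)
t = 41440 (t = (34 + 126)*(89 + 170) = 160*259 = 41440)
O(m, j) = 41440
-60838 - O((-637 + 757) - 206, s) = -60838 - 1*41440 = -60838 - 41440 = -102278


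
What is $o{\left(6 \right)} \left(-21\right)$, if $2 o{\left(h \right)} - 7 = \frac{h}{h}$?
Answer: $-84$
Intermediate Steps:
$o{\left(h \right)} = 4$ ($o{\left(h \right)} = \frac{7}{2} + \frac{h \frac{1}{h}}{2} = \frac{7}{2} + \frac{1}{2} \cdot 1 = \frac{7}{2} + \frac{1}{2} = 4$)
$o{\left(6 \right)} \left(-21\right) = 4 \left(-21\right) = -84$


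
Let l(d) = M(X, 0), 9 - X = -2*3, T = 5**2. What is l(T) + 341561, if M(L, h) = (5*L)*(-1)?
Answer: 341486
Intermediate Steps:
T = 25
X = 15 (X = 9 - (-2)*3 = 9 - 1*(-6) = 9 + 6 = 15)
M(L, h) = -5*L
l(d) = -75 (l(d) = -5*15 = -75)
l(T) + 341561 = -75 + 341561 = 341486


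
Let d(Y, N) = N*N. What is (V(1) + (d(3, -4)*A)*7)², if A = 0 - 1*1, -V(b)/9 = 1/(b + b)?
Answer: 54289/4 ≈ 13572.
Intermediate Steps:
d(Y, N) = N²
V(b) = -9/(2*b) (V(b) = -9/(b + b) = -9*1/(2*b) = -9/(2*b))
A = -1 (A = 0 - 1 = -1)
(V(1) + (d(3, -4)*A)*7)² = (-9/2/1 + ((-4)²*(-1))*7)² = (-9/2*1 + (16*(-1))*7)² = (-9/2 - 16*7)² = (-9/2 - 112)² = (-233/2)² = 54289/4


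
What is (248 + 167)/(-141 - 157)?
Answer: -415/298 ≈ -1.3926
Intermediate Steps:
(248 + 167)/(-141 - 157) = 415/(-298) = 415*(-1/298) = -415/298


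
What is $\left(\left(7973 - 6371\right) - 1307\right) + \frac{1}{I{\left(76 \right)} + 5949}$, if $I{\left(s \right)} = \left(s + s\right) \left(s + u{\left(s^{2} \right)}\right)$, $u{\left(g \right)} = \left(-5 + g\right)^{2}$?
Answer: $\frac{1493376297236}{5062292533} \approx 295.0$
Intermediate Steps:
$I{\left(s \right)} = 2 s \left(s + \left(-5 + s^{2}\right)^{2}\right)$ ($I{\left(s \right)} = \left(s + s\right) \left(s + \left(-5 + s^{2}\right)^{2}\right) = 2 s \left(s + \left(-5 + s^{2}\right)^{2}\right)$)
$\left(\left(7973 - 6371\right) - 1307\right) + \frac{1}{I{\left(76 \right)} + 5949} = \left(\left(7973 - 6371\right) - 1307\right) + \frac{1}{2 \cdot 76 \left(76 + \left(-5 + 76^{2}\right)^{2}\right) + 5949} = \left(\left(7973 - 6371\right) - 1307\right) + \frac{1}{2 \cdot 76 \left(76 + \left(-5 + 5776\right)^{2}\right) + 5949} = \left(1602 - 1307\right) + \frac{1}{2 \cdot 76 \left(76 + 5771^{2}\right) + 5949} = 295 + \frac{1}{2 \cdot 76 \left(76 + 33304441\right) + 5949} = 295 + \frac{1}{2 \cdot 76 \cdot 33304517 + 5949} = 295 + \frac{1}{5062286584 + 5949} = 295 + \frac{1}{5062292533} = \frac{1493376297236}{5062292533}$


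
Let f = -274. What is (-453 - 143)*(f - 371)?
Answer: 384420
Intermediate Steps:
(-453 - 143)*(f - 371) = (-453 - 143)*(-274 - 371) = -596*(-645) = 384420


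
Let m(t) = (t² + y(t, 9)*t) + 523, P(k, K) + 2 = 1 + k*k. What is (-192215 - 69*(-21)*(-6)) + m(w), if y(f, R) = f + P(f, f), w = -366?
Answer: -48960004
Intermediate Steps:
P(k, K) = -1 + k² (P(k, K) = -2 + (1 + k*k) = -2 + (1 + k²) = -1 + k²)
y(f, R) = -1 + f + f² (y(f, R) = f + (-1 + f²) = -1 + f + f²)
m(t) = 523 + t² + t*(-1 + t + t²) (m(t) = (t² + (-1 + t + t²)*t) + 523 = (t² + t*(-1 + t + t²)) + 523 = 523 + t² + t*(-1 + t + t²))
(-192215 - 69*(-21)*(-6)) + m(w) = (-192215 - 69*(-21)*(-6)) + (523 + (-366)³ - 1*(-366) + 2*(-366)²) = (-192215 + 1449*(-6)) + (523 - 49027896 + 366 + 2*133956) = (-192215 - 8694) + (523 - 49027896 + 366 + 267912) = -200909 - 48759095 = -48960004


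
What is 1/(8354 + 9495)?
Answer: 1/17849 ≈ 5.6026e-5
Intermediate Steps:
1/(8354 + 9495) = 1/17849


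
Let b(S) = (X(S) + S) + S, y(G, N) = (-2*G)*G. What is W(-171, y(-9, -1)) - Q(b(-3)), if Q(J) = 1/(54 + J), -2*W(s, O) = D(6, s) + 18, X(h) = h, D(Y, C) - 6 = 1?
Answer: -1127/90 ≈ -12.522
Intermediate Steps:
D(Y, C) = 7 (D(Y, C) = 6 + 1 = 7)
y(G, N) = -2*G²
b(S) = 3*S (b(S) = (S + S) + S = 2*S + S = 3*S)
W(s, O) = -25/2 (W(s, O) = -(7 + 18)/2 = -½*25 = -25/2)
W(-171, y(-9, -1)) - Q(b(-3)) = -25/2 - 1/(54 + 3*(-3)) = -25/2 - 1/(54 - 9) = -25/2 - 1/45 = -1127/90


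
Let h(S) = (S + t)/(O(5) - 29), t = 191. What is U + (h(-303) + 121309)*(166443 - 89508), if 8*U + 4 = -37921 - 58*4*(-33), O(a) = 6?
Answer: 74666230171/8 ≈ 9.3333e+9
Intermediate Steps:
h(S) = -191/23 - S/23 (h(S) = (S + 191)/(6 - 29) = (191 + S)/(-23) = (191 + S)*(-1/23) = -191/23 - S/23)
U = -30269/8 (U = -½ + (-37921 - 58*4*(-33))/8 = -½ + (-37921 - 232*(-33))/8 = -½ + (-37921 - 1*(-7656))/8 = -½ + (-37921 + 7656)/8 = -½ + (⅛)*(-30265) = -½ - 30265/8 = -30269/8 ≈ -3783.6)
U + (h(-303) + 121309)*(166443 - 89508) = -30269/8 + ((-191/23 - 1/23*(-303)) + 121309)*(166443 - 89508) = -30269/8 + ((-191/23 + 303/23) + 121309)*76935 = -30269/8 + (112/23 + 121309)*76935 = -30269/8 + (2790219/23)*76935 = -30269/8 + 9333282555 = 74666230171/8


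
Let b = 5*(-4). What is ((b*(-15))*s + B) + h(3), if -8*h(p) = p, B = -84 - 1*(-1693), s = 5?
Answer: 24869/8 ≈ 3108.6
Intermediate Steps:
B = 1609 (B = -84 + 1693 = 1609)
h(p) = -p/8
b = -20
((b*(-15))*s + B) + h(3) = (-20*(-15)*5 + 1609) - ⅛*3 = (300*5 + 1609) - 3/8 = (1500 + 1609) - 3/8 = 3109 - 3/8 = 24869/8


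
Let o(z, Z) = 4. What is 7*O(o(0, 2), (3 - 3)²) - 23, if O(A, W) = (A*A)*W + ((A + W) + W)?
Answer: 5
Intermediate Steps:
O(A, W) = A + 2*W + W*A² (O(A, W) = A²*W + (A + 2*W) = W*A² + (A + 2*W) = A + 2*W + W*A²)
7*O(o(0, 2), (3 - 3)²) - 23 = 7*(4 + 2*(3 - 3)² + (3 - 3)²*4²) - 23 = 7*(4 + 2*0² + 0²*16) - 23 = 7*(4 + 2*0 + 0*16) - 23 = 7*(4 + 0 + 0) - 23 = 7*4 - 23 = 28 - 23 = 5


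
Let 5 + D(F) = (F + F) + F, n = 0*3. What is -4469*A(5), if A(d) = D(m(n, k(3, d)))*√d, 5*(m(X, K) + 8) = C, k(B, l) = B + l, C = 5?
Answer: 116194*√5 ≈ 2.5982e+5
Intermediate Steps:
n = 0
m(X, K) = -7 (m(X, K) = -8 + (⅕)*5 = -8 + 1 = -7)
D(F) = -5 + 3*F (D(F) = -5 + ((F + F) + F) = -5 + (2*F + F) = -5 + 3*F)
A(d) = -26*√d (A(d) = (-5 + 3*(-7))*√d = (-5 - 21)*√d = -26*√d)
-4469*A(5) = -(-116194)*√5 = 116194*√5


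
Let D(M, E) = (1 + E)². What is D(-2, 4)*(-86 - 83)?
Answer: -4225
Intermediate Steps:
D(-2, 4)*(-86 - 83) = (1 + 4)²*(-86 - 83) = 5²*(-169) = 25*(-169) = -4225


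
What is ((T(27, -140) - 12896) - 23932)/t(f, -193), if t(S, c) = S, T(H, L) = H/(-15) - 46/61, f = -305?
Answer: 11233319/93025 ≈ 120.76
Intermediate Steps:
T(H, L) = -46/61 - H/15 (T(H, L) = H*(-1/15) - 46*1/61 = -H/15 - 46/61 = -46/61 - H/15)
((T(27, -140) - 12896) - 23932)/t(f, -193) = (((-46/61 - 1/15*27) - 12896) - 23932)/(-305) = (((-46/61 - 9/5) - 12896) - 23932)*(-1/305) = ((-779/305 - 12896) - 23932)*(-1/305) = (-3934059/305 - 23932)*(-1/305) = -11233319/305*(-1/305) = 11233319/93025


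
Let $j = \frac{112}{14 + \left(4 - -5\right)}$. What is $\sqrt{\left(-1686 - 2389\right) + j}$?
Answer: $\frac{i \sqrt{2153099}}{23} \approx 63.798 i$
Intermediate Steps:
$j = \frac{112}{23}$ ($j = \frac{112}{14 + \left(4 + 5\right)} = \frac{112}{14 + 9} = \frac{112}{23} \approx 4.8696$)
$\sqrt{\left(-1686 - 2389\right) + j} = \sqrt{\left(-1686 - 2389\right) + \frac{112}{23}} = \sqrt{-4075 + \frac{112}{23}} = \sqrt{- \frac{93613}{23}} = \frac{i \sqrt{2153099}}{23}$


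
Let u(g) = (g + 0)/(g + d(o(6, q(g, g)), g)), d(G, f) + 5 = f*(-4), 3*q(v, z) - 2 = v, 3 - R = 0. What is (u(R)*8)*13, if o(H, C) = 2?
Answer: -156/7 ≈ -22.286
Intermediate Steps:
R = 3 (R = 3 - 1*0 = 3 + 0 = 3)
q(v, z) = ⅔ + v/3
d(G, f) = -5 - 4*f (d(G, f) = -5 + f*(-4) = -5 - 4*f)
u(g) = g/(-5 - 3*g) (u(g) = (g + 0)/(g + (-5 - 4*g)) = g/(-5 - 3*g))
(u(R)*8)*13 = (-1*3/(5 + 3*3)*8)*13 = (-1*3/(5 + 9)*8)*13 = (-1*3/14*8)*13 = (-1*3*1/14*8)*13 = -3/14*8*13 = -12/7*13 = -156/7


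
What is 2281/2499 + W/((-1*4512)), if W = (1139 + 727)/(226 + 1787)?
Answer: 383571763/420325136 ≈ 0.91256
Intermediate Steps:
W = 622/671 (W = 1866/2013 = 1866*(1/2013) = 622/671 ≈ 0.92697)
2281/2499 + W/((-1*4512)) = 2281/2499 + 622/(671*((-1*4512))) = 2281*(1/2499) + (622/671)/(-4512) = 2281/2499 + (622/671)*(-1/4512) = 2281/2499 - 311/1513776 = 383571763/420325136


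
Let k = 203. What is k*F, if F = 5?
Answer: 1015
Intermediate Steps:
k*F = 203*5 = 1015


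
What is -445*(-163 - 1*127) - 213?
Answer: 128837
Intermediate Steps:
-445*(-163 - 1*127) - 213 = -445*(-163 - 127) - 213 = -445*(-290) - 213 = 129050 - 213 = 128837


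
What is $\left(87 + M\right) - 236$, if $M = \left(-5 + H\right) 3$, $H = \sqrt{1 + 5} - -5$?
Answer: $-149 + 3 \sqrt{6} \approx -141.65$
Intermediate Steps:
$H = 5 + \sqrt{6}$ ($H = \sqrt{6} + 5 = 5 + \sqrt{6} \approx 7.4495$)
$M = 3 \sqrt{6}$ ($M = \left(-5 + \left(5 + \sqrt{6}\right)\right) 3 = \sqrt{6} \cdot 3 = 3 \sqrt{6} \approx 7.3485$)
$\left(87 + M\right) - 236 = \left(87 + 3 \sqrt{6}\right) - 236 = -149 + 3 \sqrt{6}$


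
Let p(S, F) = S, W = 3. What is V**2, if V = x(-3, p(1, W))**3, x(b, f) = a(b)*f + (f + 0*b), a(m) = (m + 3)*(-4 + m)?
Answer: 1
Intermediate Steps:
a(m) = (-4 + m)*(3 + m) (a(m) = (3 + m)*(-4 + m) = (-4 + m)*(3 + m))
x(b, f) = f + f*(-12 + b**2 - b) (x(b, f) = (-12 + b**2 - b)*f + (f + 0*b) = f*(-12 + b**2 - b) + (f + 0) = f*(-12 + b**2 - b) + f = f + f*(-12 + b**2 - b))
V = 1 (V = (1*(-11 + (-3)**2 - 1*(-3)))**3 = (1*(-11 + 9 + 3))**3 = (1*1)**3 = 1**3 = 1)
V**2 = 1**2 = 1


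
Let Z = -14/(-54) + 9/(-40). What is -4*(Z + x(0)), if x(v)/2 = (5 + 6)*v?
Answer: -37/270 ≈ -0.13704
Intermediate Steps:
Z = 37/1080 (Z = -14*(-1/54) + 9*(-1/40) = 7/27 - 9/40 = 37/1080 ≈ 0.034259)
x(v) = 22*v (x(v) = 2*((5 + 6)*v) = 2*(11*v) = 22*v)
-4*(Z + x(0)) = -4*(37/1080 + 22*0) = -4*(37/1080 + 0) = -4*37/1080 = -37/270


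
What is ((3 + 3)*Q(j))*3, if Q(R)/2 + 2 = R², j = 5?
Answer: 828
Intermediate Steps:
Q(R) = -4 + 2*R²
((3 + 3)*Q(j))*3 = ((3 + 3)*(-4 + 2*5²))*3 = (6*(-4 + 2*25))*3 = (6*(-4 + 50))*3 = (6*46)*3 = 276*3 = 828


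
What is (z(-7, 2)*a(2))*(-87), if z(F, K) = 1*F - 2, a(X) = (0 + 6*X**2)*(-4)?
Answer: -75168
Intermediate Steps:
a(X) = -24*X**2 (a(X) = (6*X**2)*(-4) = -24*X**2)
z(F, K) = -2 + F (z(F, K) = F - 2 = -2 + F)
(z(-7, 2)*a(2))*(-87) = ((-2 - 7)*(-24*2**2))*(-87) = -(-216)*4*(-87) = -9*(-96)*(-87) = 864*(-87) = -75168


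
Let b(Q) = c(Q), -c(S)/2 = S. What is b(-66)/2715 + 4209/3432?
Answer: 1320051/1035320 ≈ 1.2750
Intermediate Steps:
c(S) = -2*S
b(Q) = -2*Q
b(-66)/2715 + 4209/3432 = -2*(-66)/2715 + 4209/3432 = 132*(1/2715) + 4209*(1/3432) = 44/905 + 1403/1144 = 1320051/1035320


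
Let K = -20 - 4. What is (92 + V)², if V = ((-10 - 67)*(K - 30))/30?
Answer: 1329409/25 ≈ 53176.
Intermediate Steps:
K = -24
V = 693/5 (V = ((-10 - 67)*(-24 - 30))/30 = -77*(-54)*(1/30) = 4158*(1/30) = 693/5 ≈ 138.60)
(92 + V)² = (92 + 693/5)² = (1153/5)² = 1329409/25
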